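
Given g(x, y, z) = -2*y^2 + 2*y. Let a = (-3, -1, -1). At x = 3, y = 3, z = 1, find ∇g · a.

10

∂g/∂x = 0
∂g/∂y = -4*y + 2
∂g/∂z = 0
∇g at (3, 3, 1) = (0, -10, 0)
∇g · a = (0)(-3) + (-10)(-1) + (0)(-1) = 10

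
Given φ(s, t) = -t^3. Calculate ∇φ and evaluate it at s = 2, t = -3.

(0, -27)

∂φ/∂s = 0
∂φ/∂t = -3*t^2
∇φ = (0, -3*t^2)
At (2, -3): (0, -27).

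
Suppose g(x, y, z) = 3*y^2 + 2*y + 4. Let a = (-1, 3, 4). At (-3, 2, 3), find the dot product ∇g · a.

42

∂g/∂x = 0
∂g/∂y = 6*y + 2
∂g/∂z = 0
∇g at (-3, 2, 3) = (0, 14, 0)
∇g · a = (0)(-1) + (14)(3) + (0)(4) = 42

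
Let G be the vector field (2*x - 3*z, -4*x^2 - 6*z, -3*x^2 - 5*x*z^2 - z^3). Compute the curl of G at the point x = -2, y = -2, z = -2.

(6, 5, 16)

(∇×G)₁ = ∂G₃/∂y − ∂G₂/∂z = 6
(∇×G)₂ = ∂G₁/∂z − ∂G₃/∂x = 6*x + 5*z^2 - 3
(∇×G)₃ = ∂G₂/∂x − ∂G₁/∂y = -8*x
∇×G = (6, 6*x + 5*z^2 - 3, -8*x)
At (-2, -2, -2): (6, 5, 16).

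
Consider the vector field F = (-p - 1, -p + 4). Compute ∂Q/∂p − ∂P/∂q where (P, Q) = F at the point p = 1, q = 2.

∂F₂/∂p = -1
∂F₁/∂q = 0
Scalar curl = -1
At (1, 2): -1.

-1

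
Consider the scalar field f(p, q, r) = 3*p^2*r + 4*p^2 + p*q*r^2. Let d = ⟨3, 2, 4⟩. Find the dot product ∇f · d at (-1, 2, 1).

∂f/∂p = 6*p*r + 8*p + q*r^2
∂f/∂q = p*r^2
∂f/∂r = 3*p^2 + 2*p*q*r
∇f at (-1, 2, 1) = (-12, -1, -1)
∇f · d = (-12)(3) + (-1)(2) + (-1)(4) = -42

-42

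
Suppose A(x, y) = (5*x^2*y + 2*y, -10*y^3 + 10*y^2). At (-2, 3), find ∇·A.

-270

∂A₁/∂x = 10*x*y
∂A₂/∂y = -30*y^2 + 20*y
∇·A = 10*x*y - 30*y^2 + 20*y
At (-2, 3): -270.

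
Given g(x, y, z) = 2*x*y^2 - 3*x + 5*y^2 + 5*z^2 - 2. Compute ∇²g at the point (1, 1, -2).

24

∂²g/∂x² = 0
∂²g/∂y² = 2*(2*x + 5)
∂²g/∂z² = 10
∇²g = 4*x + 20
At (1, 1, -2): 24.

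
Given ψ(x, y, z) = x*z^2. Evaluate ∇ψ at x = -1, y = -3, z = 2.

∂ψ/∂x = z^2
∂ψ/∂y = 0
∂ψ/∂z = 2*x*z
∇ψ = (z^2, 0, 2*x*z)
At (-1, -3, 2): (4, 0, -4).

(4, 0, -4)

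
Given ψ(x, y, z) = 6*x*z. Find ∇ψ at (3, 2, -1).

∂ψ/∂x = 6*z
∂ψ/∂y = 0
∂ψ/∂z = 6*x
∇ψ = (6*z, 0, 6*x)
At (3, 2, -1): (-6, 0, 18).

(-6, 0, 18)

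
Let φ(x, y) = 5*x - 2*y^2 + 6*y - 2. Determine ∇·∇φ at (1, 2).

-4

∂²φ/∂x² = 0
∂²φ/∂y² = -4
∇²φ = -4
At (1, 2): -4.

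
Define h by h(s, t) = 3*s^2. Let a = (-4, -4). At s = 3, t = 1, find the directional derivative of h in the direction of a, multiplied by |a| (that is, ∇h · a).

∂h/∂s = 6*s
∂h/∂t = 0
∇h at (3, 1) = (18, 0)
∇h · a = (18)(-4) + (0)(-4) = -72

-72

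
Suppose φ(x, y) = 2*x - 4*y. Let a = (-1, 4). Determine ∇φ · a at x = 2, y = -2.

-18

∂φ/∂x = 2
∂φ/∂y = -4
∇φ at (2, -2) = (2, -4)
∇φ · a = (2)(-1) + (-4)(4) = -18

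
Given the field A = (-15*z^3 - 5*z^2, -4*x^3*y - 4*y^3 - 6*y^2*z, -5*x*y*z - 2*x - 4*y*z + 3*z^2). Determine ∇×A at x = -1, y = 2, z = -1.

(23, -43, -24)

(∇×A)₁ = ∂A₃/∂y − ∂A₂/∂z = -5*x*z + 6*y^2 - 4*z
(∇×A)₂ = ∂A₁/∂z − ∂A₃/∂x = 5*y*z - 45*z^2 - 10*z + 2
(∇×A)₃ = ∂A₂/∂x − ∂A₁/∂y = -12*x^2*y
∇×A = (-5*x*z + 6*y^2 - 4*z, 5*y*z - 45*z^2 - 10*z + 2, -12*x^2*y)
At (-1, 2, -1): (23, -43, -24).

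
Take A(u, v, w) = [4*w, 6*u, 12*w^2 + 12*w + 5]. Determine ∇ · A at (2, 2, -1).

∂A₁/∂u = 0
∂A₂/∂v = 0
∂A₃/∂w = 24*w + 12
∇·A = 24*w + 12
At (2, 2, -1): -12.

-12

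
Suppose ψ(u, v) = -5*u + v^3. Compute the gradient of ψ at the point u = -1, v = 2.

∂ψ/∂u = -5
∂ψ/∂v = 3*v^2
∇ψ = (-5, 3*v^2)
At (-1, 2): (-5, 12).

(-5, 12)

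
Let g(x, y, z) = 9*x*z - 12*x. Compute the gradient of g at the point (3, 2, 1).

(-3, 0, 27)

∂g/∂x = 9*z - 12
∂g/∂y = 0
∂g/∂z = 9*x
∇g = (9*z - 12, 0, 9*x)
At (3, 2, 1): (-3, 0, 27).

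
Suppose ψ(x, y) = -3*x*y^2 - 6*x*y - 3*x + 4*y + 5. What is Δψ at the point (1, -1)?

∂²ψ/∂x² = 0
∂²ψ/∂y² = -6*x
∇²ψ = -6*x
At (1, -1): -6.

-6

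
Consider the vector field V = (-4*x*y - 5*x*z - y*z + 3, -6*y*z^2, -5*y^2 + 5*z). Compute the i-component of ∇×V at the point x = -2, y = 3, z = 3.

78

(∇×V)_1 = ∂V₃/∂y − ∂V₂/∂z
= -10*y − (-12*y*z)
= 12*y*z - 10*y
At (-2, 3, 3): 78.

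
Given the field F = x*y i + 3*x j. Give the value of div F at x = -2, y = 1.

1

∂F₁/∂x = y
∂F₂/∂y = 0
∇·F = y
At (-2, 1): 1.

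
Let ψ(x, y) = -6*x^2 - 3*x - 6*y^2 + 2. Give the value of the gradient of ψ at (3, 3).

(-39, -36)

∂ψ/∂x = -12*x - 3
∂ψ/∂y = -12*y
∇ψ = (-12*x - 3, -12*y)
At (3, 3): (-39, -36).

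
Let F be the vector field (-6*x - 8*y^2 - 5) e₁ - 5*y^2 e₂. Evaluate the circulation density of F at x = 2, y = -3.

∂F₂/∂x = 0
∂F₁/∂y = -16*y
Scalar curl = 16*y
At (2, -3): -48.

-48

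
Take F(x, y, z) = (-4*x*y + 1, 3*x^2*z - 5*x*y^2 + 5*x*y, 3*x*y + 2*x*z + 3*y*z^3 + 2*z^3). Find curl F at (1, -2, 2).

(24, 2, -14)

(∇×F)₁ = ∂F₃/∂y − ∂F₂/∂z = -3*x^2 + 3*x + 3*z^3
(∇×F)₂ = ∂F₁/∂z − ∂F₃/∂x = -3*y - 2*z
(∇×F)₃ = ∂F₂/∂x − ∂F₁/∂y = 6*x*z + 4*x - 5*y^2 + 5*y
∇×F = (-3*x^2 + 3*x + 3*z^3, -3*y - 2*z, 6*x*z + 4*x - 5*y^2 + 5*y)
At (1, -2, 2): (24, 2, -14).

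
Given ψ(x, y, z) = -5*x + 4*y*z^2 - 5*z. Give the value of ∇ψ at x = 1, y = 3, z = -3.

∂ψ/∂x = -5
∂ψ/∂y = 4*z^2
∂ψ/∂z = 8*y*z - 5
∇ψ = (-5, 4*z^2, 8*y*z - 5)
At (1, 3, -3): (-5, 36, -77).

(-5, 36, -77)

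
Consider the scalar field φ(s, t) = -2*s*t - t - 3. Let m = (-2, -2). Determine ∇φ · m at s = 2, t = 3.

∂φ/∂s = -2*t
∂φ/∂t = -2*s - 1
∇φ at (2, 3) = (-6, -5)
∇φ · m = (-6)(-2) + (-5)(-2) = 22

22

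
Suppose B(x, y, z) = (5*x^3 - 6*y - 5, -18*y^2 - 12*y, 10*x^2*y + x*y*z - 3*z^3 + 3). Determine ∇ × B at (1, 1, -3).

(7, -17, 6)

(∇×B)₁ = ∂B₃/∂y − ∂B₂/∂z = 10*x^2 + x*z
(∇×B)₂ = ∂B₁/∂z − ∂B₃/∂x = -20*x*y - y*z
(∇×B)₃ = ∂B₂/∂x − ∂B₁/∂y = 6
∇×B = (10*x^2 + x*z, -20*x*y - y*z, 6)
At (1, 1, -3): (7, -17, 6).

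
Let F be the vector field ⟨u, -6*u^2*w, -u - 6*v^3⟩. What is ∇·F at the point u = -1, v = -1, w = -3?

1

∂F₁/∂u = 1
∂F₂/∂v = 0
∂F₃/∂w = 0
∇·F = 1
At (-1, -1, -3): 1.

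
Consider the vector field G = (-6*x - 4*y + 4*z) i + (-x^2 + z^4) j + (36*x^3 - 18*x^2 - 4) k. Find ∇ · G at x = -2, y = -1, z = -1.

∂G₁/∂x = -6
∂G₂/∂y = 0
∂G₃/∂z = 0
∇·G = -6
At (-2, -1, -1): -6.

-6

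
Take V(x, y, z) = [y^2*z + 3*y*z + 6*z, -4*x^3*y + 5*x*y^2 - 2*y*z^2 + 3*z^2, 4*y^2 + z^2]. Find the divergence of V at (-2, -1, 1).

52

∂V₁/∂x = 0
∂V₂/∂y = -4*x^3 + 10*x*y - 2*z^2
∂V₃/∂z = 2*z
∇·V = -4*x^3 + 10*x*y - 2*z^2 + 2*z
At (-2, -1, 1): 52.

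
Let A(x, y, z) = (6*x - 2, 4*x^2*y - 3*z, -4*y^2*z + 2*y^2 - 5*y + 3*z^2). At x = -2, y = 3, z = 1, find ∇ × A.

(∇×A)₁ = ∂A₃/∂y − ∂A₂/∂z = -8*y*z + 4*y - 2
(∇×A)₂ = ∂A₁/∂z − ∂A₃/∂x = 0
(∇×A)₃ = ∂A₂/∂x − ∂A₁/∂y = 8*x*y
∇×A = (-8*y*z + 4*y - 2, 0, 8*x*y)
At (-2, 3, 1): (-14, 0, -48).

(-14, 0, -48)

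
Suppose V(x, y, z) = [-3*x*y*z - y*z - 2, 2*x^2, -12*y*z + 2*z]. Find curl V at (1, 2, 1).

(-12, -8, 8)

(∇×V)₁ = ∂V₃/∂y − ∂V₂/∂z = -12*z
(∇×V)₂ = ∂V₁/∂z − ∂V₃/∂x = -3*x*y - y
(∇×V)₃ = ∂V₂/∂x − ∂V₁/∂y = 3*x*z + 4*x + z
∇×V = (-12*z, -3*x*y - y, 3*x*z + 4*x + z)
At (1, 2, 1): (-12, -8, 8).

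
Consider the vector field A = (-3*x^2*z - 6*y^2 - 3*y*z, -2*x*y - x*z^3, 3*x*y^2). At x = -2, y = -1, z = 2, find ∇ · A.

∂A₁/∂x = -6*x*z
∂A₂/∂y = -2*x
∂A₃/∂z = 0
∇·A = -6*x*z - 2*x
At (-2, -1, 2): 28.

28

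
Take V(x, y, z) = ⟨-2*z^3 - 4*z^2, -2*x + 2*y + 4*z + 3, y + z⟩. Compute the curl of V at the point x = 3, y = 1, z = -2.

(∇×V)₁ = ∂V₃/∂y − ∂V₂/∂z = -3
(∇×V)₂ = ∂V₁/∂z − ∂V₃/∂x = -6*z^2 - 8*z
(∇×V)₃ = ∂V₂/∂x − ∂V₁/∂y = -2
∇×V = (-3, -6*z^2 - 8*z, -2)
At (3, 1, -2): (-3, -8, -2).

(-3, -8, -2)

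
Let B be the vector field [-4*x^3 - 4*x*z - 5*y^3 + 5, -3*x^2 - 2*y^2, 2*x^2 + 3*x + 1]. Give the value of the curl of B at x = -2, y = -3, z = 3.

(∇×B)₁ = ∂B₃/∂y − ∂B₂/∂z = 0
(∇×B)₂ = ∂B₁/∂z − ∂B₃/∂x = -8*x - 3
(∇×B)₃ = ∂B₂/∂x − ∂B₁/∂y = -6*x + 15*y^2
∇×B = (0, -8*x - 3, -6*x + 15*y^2)
At (-2, -3, 3): (0, 13, 147).

(0, 13, 147)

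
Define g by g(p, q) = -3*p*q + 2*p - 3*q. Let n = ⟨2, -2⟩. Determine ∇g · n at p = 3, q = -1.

∂g/∂p = -3*q + 2
∂g/∂q = -3*p - 3
∇g at (3, -1) = (5, -12)
∇g · n = (5)(2) + (-12)(-2) = 34

34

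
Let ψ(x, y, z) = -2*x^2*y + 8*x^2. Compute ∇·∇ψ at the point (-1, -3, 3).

∂²ψ/∂x² = 4*(-y + 4)
∂²ψ/∂y² = 0
∂²ψ/∂z² = 0
∇²ψ = -4*y + 16
At (-1, -3, 3): 28.

28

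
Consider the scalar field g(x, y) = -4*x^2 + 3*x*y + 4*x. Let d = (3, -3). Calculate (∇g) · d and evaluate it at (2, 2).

-36

∂g/∂x = -8*x + 3*y + 4
∂g/∂y = 3*x
∇g at (2, 2) = (-6, 6)
∇g · d = (-6)(3) + (6)(-3) = -36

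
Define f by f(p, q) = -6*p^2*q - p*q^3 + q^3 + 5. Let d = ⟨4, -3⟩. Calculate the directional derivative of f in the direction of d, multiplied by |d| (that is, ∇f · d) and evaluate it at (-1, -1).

-44

∂f/∂p = -12*p*q - q^3
∂f/∂q = -6*p^2 - 3*p*q^2 + 3*q^2
∇f at (-1, -1) = (-11, 0)
∇f · d = (-11)(4) + (0)(-3) = -44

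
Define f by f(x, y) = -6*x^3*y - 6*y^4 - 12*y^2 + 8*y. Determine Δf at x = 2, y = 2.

-456

∂²f/∂x² = -36*x*y
∂²f/∂y² = -24*(3*y^2 + 1)
∇²f = -36*x*y - 72*y^2 - 24
At (2, 2): -456.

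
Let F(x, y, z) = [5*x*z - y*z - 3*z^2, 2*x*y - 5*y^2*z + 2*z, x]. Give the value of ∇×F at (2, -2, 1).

(∇×F)₁ = ∂F₃/∂y − ∂F₂/∂z = 5*y^2 - 2
(∇×F)₂ = ∂F₁/∂z − ∂F₃/∂x = 5*x - y - 6*z - 1
(∇×F)₃ = ∂F₂/∂x − ∂F₁/∂y = 2*y + z
∇×F = (5*y^2 - 2, 5*x - y - 6*z - 1, 2*y + z)
At (2, -2, 1): (18, 5, -3).

(18, 5, -3)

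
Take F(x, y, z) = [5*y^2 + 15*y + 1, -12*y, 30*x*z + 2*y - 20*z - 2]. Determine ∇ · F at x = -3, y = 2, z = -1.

-122

∂F₁/∂x = 0
∂F₂/∂y = -12
∂F₃/∂z = 30*x - 20
∇·F = 30*x - 32
At (-3, 2, -1): -122.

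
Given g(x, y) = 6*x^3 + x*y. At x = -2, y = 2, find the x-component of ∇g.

74

(∇g)_1 = ∂g/∂x = 18*x^2 + y
At (-2, 2): 74.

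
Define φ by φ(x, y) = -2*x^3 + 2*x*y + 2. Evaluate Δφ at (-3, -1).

∂²φ/∂x² = -12*x
∂²φ/∂y² = 0
∇²φ = -12*x
At (-3, -1): 36.

36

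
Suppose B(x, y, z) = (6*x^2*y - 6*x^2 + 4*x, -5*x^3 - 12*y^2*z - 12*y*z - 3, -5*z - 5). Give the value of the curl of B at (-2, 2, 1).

(72, 0, -84)

(∇×B)₁ = ∂B₃/∂y − ∂B₂/∂z = 12*y^2 + 12*y
(∇×B)₂ = ∂B₁/∂z − ∂B₃/∂x = 0
(∇×B)₃ = ∂B₂/∂x − ∂B₁/∂y = -21*x^2
∇×B = (12*y^2 + 12*y, 0, -21*x^2)
At (-2, 2, 1): (72, 0, -84).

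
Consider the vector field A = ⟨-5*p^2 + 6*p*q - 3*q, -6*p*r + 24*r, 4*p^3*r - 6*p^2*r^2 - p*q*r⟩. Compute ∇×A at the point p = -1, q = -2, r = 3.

(∇×A)₁ = ∂A₃/∂q − ∂A₂/∂r = -p*r + 6*p - 24
(∇×A)₂ = ∂A₁/∂r − ∂A₃/∂p = -12*p^2*r + 12*p*r^2 + q*r
(∇×A)₃ = ∂A₂/∂p − ∂A₁/∂q = -6*p - 6*r + 3
∇×A = (-p*r + 6*p - 24, -12*p^2*r + 12*p*r^2 + q*r, -6*p - 6*r + 3)
At (-1, -2, 3): (-27, -150, -9).

(-27, -150, -9)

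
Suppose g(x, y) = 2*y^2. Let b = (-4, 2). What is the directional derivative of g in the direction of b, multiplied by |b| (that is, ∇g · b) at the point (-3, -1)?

-8

∂g/∂x = 0
∂g/∂y = 4*y
∇g at (-3, -1) = (0, -4)
∇g · b = (0)(-4) + (-4)(2) = -8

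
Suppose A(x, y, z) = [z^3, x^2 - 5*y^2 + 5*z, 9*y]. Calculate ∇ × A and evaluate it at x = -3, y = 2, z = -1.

(∇×A)₁ = ∂A₃/∂y − ∂A₂/∂z = 4
(∇×A)₂ = ∂A₁/∂z − ∂A₃/∂x = 3*z^2
(∇×A)₃ = ∂A₂/∂x − ∂A₁/∂y = 2*x
∇×A = (4, 3*z^2, 2*x)
At (-3, 2, -1): (4, 3, -6).

(4, 3, -6)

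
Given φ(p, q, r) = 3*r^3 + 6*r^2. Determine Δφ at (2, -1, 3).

66

∂²φ/∂p² = 0
∂²φ/∂q² = 0
∂²φ/∂r² = 6*(3*r + 2)
∇²φ = 18*r + 12
At (2, -1, 3): 66.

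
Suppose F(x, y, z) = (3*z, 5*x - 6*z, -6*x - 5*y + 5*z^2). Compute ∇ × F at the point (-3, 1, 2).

(∇×F)₁ = ∂F₃/∂y − ∂F₂/∂z = 1
(∇×F)₂ = ∂F₁/∂z − ∂F₃/∂x = 9
(∇×F)₃ = ∂F₂/∂x − ∂F₁/∂y = 5
∇×F = (1, 9, 5)
At (-3, 1, 2): (1, 9, 5).

(1, 9, 5)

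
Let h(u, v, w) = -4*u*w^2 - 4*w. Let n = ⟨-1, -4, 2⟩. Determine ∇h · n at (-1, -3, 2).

∂h/∂u = -4*w^2
∂h/∂v = 0
∂h/∂w = -8*u*w - 4
∇h at (-1, -3, 2) = (-16, 0, 12)
∇h · n = (-16)(-1) + (0)(-4) + (12)(2) = 40

40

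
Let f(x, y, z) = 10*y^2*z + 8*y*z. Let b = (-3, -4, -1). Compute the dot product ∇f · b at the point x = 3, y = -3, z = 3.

∂f/∂x = 0
∂f/∂y = 20*y*z + 8*z
∂f/∂z = 10*y^2 + 8*y
∇f at (3, -3, 3) = (0, -156, 66)
∇f · b = (0)(-3) + (-156)(-4) + (66)(-1) = 558

558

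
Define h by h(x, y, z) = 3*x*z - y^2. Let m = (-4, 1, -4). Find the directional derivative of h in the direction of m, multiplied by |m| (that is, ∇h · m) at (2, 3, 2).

-54

∂h/∂x = 3*z
∂h/∂y = -2*y
∂h/∂z = 3*x
∇h at (2, 3, 2) = (6, -6, 6)
∇h · m = (6)(-4) + (-6)(1) + (6)(-4) = -54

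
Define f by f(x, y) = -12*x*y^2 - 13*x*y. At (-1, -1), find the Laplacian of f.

24

∂²f/∂x² = 0
∂²f/∂y² = -24*x
∇²f = -24*x
At (-1, -1): 24.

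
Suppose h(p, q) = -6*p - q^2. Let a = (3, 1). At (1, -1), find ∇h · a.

-16

∂h/∂p = -6
∂h/∂q = -2*q
∇h at (1, -1) = (-6, 2)
∇h · a = (-6)(3) + (2)(1) = -16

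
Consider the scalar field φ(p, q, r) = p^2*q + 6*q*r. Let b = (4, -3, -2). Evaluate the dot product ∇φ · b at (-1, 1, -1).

∂φ/∂p = 2*p*q
∂φ/∂q = p^2 + 6*r
∂φ/∂r = 6*q
∇φ at (-1, 1, -1) = (-2, -5, 6)
∇φ · b = (-2)(4) + (-5)(-3) + (6)(-2) = -5

-5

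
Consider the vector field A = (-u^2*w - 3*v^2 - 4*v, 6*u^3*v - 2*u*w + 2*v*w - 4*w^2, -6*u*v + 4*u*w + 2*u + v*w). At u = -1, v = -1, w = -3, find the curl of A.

(∇×A)₁ = ∂A₃/∂v − ∂A₂/∂w = -4*u - 2*v + 9*w
(∇×A)₂ = ∂A₁/∂w − ∂A₃/∂u = -u^2 + 6*v - 4*w - 2
(∇×A)₃ = ∂A₂/∂u − ∂A₁/∂v = 18*u^2*v + 6*v - 2*w + 4
∇×A = (-4*u - 2*v + 9*w, -u^2 + 6*v - 4*w - 2, 18*u^2*v + 6*v - 2*w + 4)
At (-1, -1, -3): (-21, 3, -14).

(-21, 3, -14)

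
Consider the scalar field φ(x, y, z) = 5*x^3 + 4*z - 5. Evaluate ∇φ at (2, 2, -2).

∂φ/∂x = 15*x^2
∂φ/∂y = 0
∂φ/∂z = 4
∇φ = (15*x^2, 0, 4)
At (2, 2, -2): (60, 0, 4).

(60, 0, 4)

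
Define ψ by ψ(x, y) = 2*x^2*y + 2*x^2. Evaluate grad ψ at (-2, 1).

(-16, 8)

∂ψ/∂x = 4*x*y + 4*x
∂ψ/∂y = 2*x^2
∇ψ = (4*x*y + 4*x, 2*x^2)
At (-2, 1): (-16, 8).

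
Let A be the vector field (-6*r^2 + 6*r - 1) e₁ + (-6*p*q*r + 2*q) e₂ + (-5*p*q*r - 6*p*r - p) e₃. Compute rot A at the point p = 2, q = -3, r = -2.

(∇×A)₁ = ∂A₃/∂q − ∂A₂/∂r = 6*p*q - 5*p*r
(∇×A)₂ = ∂A₁/∂r − ∂A₃/∂p = 5*q*r - 6*r + 7
(∇×A)₃ = ∂A₂/∂p − ∂A₁/∂q = -6*q*r
∇×A = (6*p*q - 5*p*r, 5*q*r - 6*r + 7, -6*q*r)
At (2, -3, -2): (-16, 49, -36).

(-16, 49, -36)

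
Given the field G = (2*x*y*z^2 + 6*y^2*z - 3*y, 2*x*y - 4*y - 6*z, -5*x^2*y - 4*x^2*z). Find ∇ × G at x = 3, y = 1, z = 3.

(-39, 144, -85)

(∇×G)₁ = ∂G₃/∂y − ∂G₂/∂z = -5*x^2 + 6
(∇×G)₂ = ∂G₁/∂z − ∂G₃/∂x = 4*x*y*z + 10*x*y + 8*x*z + 6*y^2
(∇×G)₃ = ∂G₂/∂x − ∂G₁/∂y = -2*x*z^2 - 12*y*z + 2*y + 3
∇×G = (-5*x^2 + 6, 4*x*y*z + 10*x*y + 8*x*z + 6*y^2, -2*x*z^2 - 12*y*z + 2*y + 3)
At (3, 1, 3): (-39, 144, -85).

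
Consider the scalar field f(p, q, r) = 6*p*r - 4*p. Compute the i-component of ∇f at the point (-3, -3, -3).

-22

(∇f)_1 = ∂f/∂p = 6*r - 4
At (-3, -3, -3): -22.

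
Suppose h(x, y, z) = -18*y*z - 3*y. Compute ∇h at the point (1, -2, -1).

(0, 15, 36)

∂h/∂x = 0
∂h/∂y = -18*z - 3
∂h/∂z = -18*y
∇h = (0, -18*z - 3, -18*y)
At (1, -2, -1): (0, 15, 36).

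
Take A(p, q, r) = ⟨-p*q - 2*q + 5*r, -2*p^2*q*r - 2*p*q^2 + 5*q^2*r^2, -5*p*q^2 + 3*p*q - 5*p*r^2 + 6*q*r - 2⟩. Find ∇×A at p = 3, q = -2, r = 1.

(∇×A)₁ = ∂A₃/∂q − ∂A₂/∂r = 2*p^2*q - 10*p*q + 3*p - 10*q^2*r + 6*r
(∇×A)₂ = ∂A₁/∂r − ∂A₃/∂p = 5*q^2 - 3*q + 5*r^2 + 5
(∇×A)₃ = ∂A₂/∂p − ∂A₁/∂q = -4*p*q*r + p - 2*q^2 + 2
∇×A = (2*p^2*q - 10*p*q + 3*p - 10*q^2*r + 6*r, 5*q^2 - 3*q + 5*r^2 + 5, -4*p*q*r + p - 2*q^2 + 2)
At (3, -2, 1): (-1, 36, 21).

(-1, 36, 21)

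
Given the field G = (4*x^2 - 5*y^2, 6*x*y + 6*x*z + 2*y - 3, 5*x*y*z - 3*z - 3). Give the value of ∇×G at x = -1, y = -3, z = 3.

(-9, 45, -30)

(∇×G)₁ = ∂G₃/∂y − ∂G₂/∂z = 5*x*z - 6*x
(∇×G)₂ = ∂G₁/∂z − ∂G₃/∂x = -5*y*z
(∇×G)₃ = ∂G₂/∂x − ∂G₁/∂y = 16*y + 6*z
∇×G = (5*x*z - 6*x, -5*y*z, 16*y + 6*z)
At (-1, -3, 3): (-9, 45, -30).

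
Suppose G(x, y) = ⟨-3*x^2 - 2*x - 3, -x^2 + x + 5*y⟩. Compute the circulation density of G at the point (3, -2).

-5

∂G₂/∂x = -2*x + 1
∂G₁/∂y = 0
Scalar curl = -2*x + 1
At (3, -2): -5.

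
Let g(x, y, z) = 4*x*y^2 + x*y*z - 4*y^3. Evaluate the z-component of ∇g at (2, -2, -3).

-4

(∇g)_3 = ∂g/∂z = x*y
At (2, -2, -3): -4.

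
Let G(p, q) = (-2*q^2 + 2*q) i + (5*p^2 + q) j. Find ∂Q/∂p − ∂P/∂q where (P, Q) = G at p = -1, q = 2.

-4

∂G₂/∂p = 10*p
∂G₁/∂q = -4*q + 2
Scalar curl = 10*p + 4*q - 2
At (-1, 2): -4.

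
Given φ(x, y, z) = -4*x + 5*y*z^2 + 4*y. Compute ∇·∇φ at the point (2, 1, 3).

∂²φ/∂x² = 0
∂²φ/∂y² = 0
∂²φ/∂z² = 10*y
∇²φ = 10*y
At (2, 1, 3): 10.

10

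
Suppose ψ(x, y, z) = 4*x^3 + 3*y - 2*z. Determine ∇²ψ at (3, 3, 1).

72

∂²ψ/∂x² = 24*x
∂²ψ/∂y² = 0
∂²ψ/∂z² = 0
∇²ψ = 24*x
At (3, 3, 1): 72.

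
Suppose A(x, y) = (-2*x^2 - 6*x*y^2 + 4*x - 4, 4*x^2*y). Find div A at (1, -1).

-2

∂A₁/∂x = -4*x - 6*y^2 + 4
∂A₂/∂y = 4*x^2
∇·A = 4*x^2 - 4*x - 6*y^2 + 4
At (1, -1): -2.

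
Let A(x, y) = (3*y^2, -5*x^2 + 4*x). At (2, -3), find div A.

0

∂A₁/∂x = 0
∂A₂/∂y = 0
∇·A = 0
At (2, -3): 0.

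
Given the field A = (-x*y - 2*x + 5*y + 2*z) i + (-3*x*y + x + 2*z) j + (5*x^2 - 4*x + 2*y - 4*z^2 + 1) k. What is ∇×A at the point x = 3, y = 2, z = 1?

(∇×A)₁ = ∂A₃/∂y − ∂A₂/∂z = 0
(∇×A)₂ = ∂A₁/∂z − ∂A₃/∂x = -10*x + 6
(∇×A)₃ = ∂A₂/∂x − ∂A₁/∂y = x - 3*y - 4
∇×A = (0, -10*x + 6, x - 3*y - 4)
At (3, 2, 1): (0, -24, -7).

(0, -24, -7)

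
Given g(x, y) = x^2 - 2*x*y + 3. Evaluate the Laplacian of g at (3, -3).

∂²g/∂x² = 2
∂²g/∂y² = 0
∇²g = 2
At (3, -3): 2.

2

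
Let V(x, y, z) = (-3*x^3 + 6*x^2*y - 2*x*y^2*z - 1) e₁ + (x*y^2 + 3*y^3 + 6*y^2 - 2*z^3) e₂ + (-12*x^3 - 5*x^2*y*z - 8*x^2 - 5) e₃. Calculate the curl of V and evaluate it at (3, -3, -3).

(∇×V)₁ = ∂V₃/∂y − ∂V₂/∂z = -5*x^2*z + 6*z^2
(∇×V)₂ = ∂V₁/∂z − ∂V₃/∂x = 36*x^2 - 2*x*y^2 + 10*x*y*z + 16*x
(∇×V)₃ = ∂V₂/∂x − ∂V₁/∂y = -6*x^2 + 4*x*y*z + y^2
∇×V = (-5*x^2*z + 6*z^2, 36*x^2 - 2*x*y^2 + 10*x*y*z + 16*x, -6*x^2 + 4*x*y*z + y^2)
At (3, -3, -3): (189, 588, 63).

(189, 588, 63)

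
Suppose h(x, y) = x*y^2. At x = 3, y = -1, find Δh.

∂²h/∂x² = 0
∂²h/∂y² = 2*x
∇²h = 2*x
At (3, -1): 6.

6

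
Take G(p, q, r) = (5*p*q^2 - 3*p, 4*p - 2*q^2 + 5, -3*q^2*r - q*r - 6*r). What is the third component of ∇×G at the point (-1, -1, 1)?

-6

(∇×G)_3 = ∂G₂/∂p − ∂G₁/∂q
= 4 − (10*p*q)
= -10*p*q + 4
At (-1, -1, 1): -6.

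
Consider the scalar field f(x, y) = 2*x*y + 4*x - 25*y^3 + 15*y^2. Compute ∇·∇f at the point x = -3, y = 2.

∂²f/∂x² = 0
∂²f/∂y² = 30*(-5*y + 1)
∇²f = -150*y + 30
At (-3, 2): -270.

-270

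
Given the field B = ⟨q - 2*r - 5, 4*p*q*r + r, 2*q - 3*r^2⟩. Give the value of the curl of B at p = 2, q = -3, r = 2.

(25, -2, -25)

(∇×B)₁ = ∂B₃/∂q − ∂B₂/∂r = -4*p*q + 1
(∇×B)₂ = ∂B₁/∂r − ∂B₃/∂p = -2
(∇×B)₃ = ∂B₂/∂p − ∂B₁/∂q = 4*q*r - 1
∇×B = (-4*p*q + 1, -2, 4*q*r - 1)
At (2, -3, 2): (25, -2, -25).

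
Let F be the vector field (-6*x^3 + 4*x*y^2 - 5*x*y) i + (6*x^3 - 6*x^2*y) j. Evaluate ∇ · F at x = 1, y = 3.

-3

∂F₁/∂x = -18*x^2 + 4*y^2 - 5*y
∂F₂/∂y = -6*x^2
∇·F = -24*x^2 + 4*y^2 - 5*y
At (1, 3): -3.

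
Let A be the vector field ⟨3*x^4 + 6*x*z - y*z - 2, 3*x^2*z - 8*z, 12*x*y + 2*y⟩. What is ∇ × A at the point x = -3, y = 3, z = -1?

(∇×A)₁ = ∂A₃/∂y − ∂A₂/∂z = -3*x^2 + 12*x + 10
(∇×A)₂ = ∂A₁/∂z − ∂A₃/∂x = 6*x - 13*y
(∇×A)₃ = ∂A₂/∂x − ∂A₁/∂y = 6*x*z + z
∇×A = (-3*x^2 + 12*x + 10, 6*x - 13*y, 6*x*z + z)
At (-3, 3, -1): (-53, -57, 17).

(-53, -57, 17)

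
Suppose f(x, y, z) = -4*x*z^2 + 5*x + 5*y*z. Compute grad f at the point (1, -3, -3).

(-31, -15, 9)

∂f/∂x = -4*z^2 + 5
∂f/∂y = 5*z
∂f/∂z = -8*x*z + 5*y
∇f = (-4*z^2 + 5, 5*z, -8*x*z + 5*y)
At (1, -3, -3): (-31, -15, 9).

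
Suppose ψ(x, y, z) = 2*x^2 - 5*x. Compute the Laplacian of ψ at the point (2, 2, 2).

∂²ψ/∂x² = 4
∂²ψ/∂y² = 0
∂²ψ/∂z² = 0
∇²ψ = 4
At (2, 2, 2): 4.

4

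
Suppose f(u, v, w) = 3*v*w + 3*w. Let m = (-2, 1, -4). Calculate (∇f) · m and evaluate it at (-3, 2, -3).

-45

∂f/∂u = 0
∂f/∂v = 3*w
∂f/∂w = 3*v + 3
∇f at (-3, 2, -3) = (0, -9, 9)
∇f · m = (0)(-2) + (-9)(1) + (9)(-4) = -45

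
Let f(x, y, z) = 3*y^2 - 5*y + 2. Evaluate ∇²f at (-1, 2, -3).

∂²f/∂x² = 0
∂²f/∂y² = 6
∂²f/∂z² = 0
∇²f = 6
At (-1, 2, -3): 6.

6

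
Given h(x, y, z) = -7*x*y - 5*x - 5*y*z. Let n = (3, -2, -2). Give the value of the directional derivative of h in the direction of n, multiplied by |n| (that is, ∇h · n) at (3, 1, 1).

26

∂h/∂x = -7*y - 5
∂h/∂y = -7*x - 5*z
∂h/∂z = -5*y
∇h at (3, 1, 1) = (-12, -26, -5)
∇h · n = (-12)(3) + (-26)(-2) + (-5)(-2) = 26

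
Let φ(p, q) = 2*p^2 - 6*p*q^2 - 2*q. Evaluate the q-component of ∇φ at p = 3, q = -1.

(∇φ)_2 = ∂φ/∂q = -12*p*q - 2
At (3, -1): 34.

34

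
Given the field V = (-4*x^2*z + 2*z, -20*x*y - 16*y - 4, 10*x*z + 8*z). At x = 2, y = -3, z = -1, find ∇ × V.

(0, -4, 60)

(∇×V)₁ = ∂V₃/∂y − ∂V₂/∂z = 0
(∇×V)₂ = ∂V₁/∂z − ∂V₃/∂x = -4*x^2 - 10*z + 2
(∇×V)₃ = ∂V₂/∂x − ∂V₁/∂y = -20*y
∇×V = (0, -4*x^2 - 10*z + 2, -20*y)
At (2, -3, -1): (0, -4, 60).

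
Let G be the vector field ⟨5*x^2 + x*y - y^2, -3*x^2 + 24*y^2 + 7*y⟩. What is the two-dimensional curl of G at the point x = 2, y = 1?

∂G₂/∂x = -6*x
∂G₁/∂y = x - 2*y
Scalar curl = -7*x + 2*y
At (2, 1): -12.

-12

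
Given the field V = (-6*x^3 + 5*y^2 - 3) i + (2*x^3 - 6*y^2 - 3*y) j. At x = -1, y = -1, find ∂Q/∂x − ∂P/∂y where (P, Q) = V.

16

∂V₂/∂x = 6*x^2
∂V₁/∂y = 10*y
Scalar curl = 6*x^2 - 10*y
At (-1, -1): 16.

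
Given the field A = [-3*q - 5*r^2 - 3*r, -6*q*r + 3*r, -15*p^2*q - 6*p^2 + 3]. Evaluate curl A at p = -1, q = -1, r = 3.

(∇×A)₁ = ∂A₃/∂q − ∂A₂/∂r = -15*p^2 + 6*q - 3
(∇×A)₂ = ∂A₁/∂r − ∂A₃/∂p = 30*p*q + 12*p - 10*r - 3
(∇×A)₃ = ∂A₂/∂p − ∂A₁/∂q = 3
∇×A = (-15*p^2 + 6*q - 3, 30*p*q + 12*p - 10*r - 3, 3)
At (-1, -1, 3): (-24, -15, 3).

(-24, -15, 3)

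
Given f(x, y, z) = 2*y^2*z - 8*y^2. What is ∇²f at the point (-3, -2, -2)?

-24

∂²f/∂x² = 0
∂²f/∂y² = 4*(z - 4)
∂²f/∂z² = 0
∇²f = 4*z - 16
At (-3, -2, -2): -24.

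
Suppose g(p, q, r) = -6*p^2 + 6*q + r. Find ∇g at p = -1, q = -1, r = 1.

∂g/∂p = -12*p
∂g/∂q = 6
∂g/∂r = 1
∇g = (-12*p, 6, 1)
At (-1, -1, 1): (12, 6, 1).

(12, 6, 1)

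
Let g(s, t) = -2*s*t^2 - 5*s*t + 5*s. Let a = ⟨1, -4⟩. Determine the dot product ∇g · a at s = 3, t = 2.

∂g/∂s = -2*t^2 - 5*t + 5
∂g/∂t = -4*s*t - 5*s
∇g at (3, 2) = (-13, -39)
∇g · a = (-13)(1) + (-39)(-4) = 143

143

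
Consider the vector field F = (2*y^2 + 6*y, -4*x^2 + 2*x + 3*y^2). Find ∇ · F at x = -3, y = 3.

18

∂F₁/∂x = 0
∂F₂/∂y = 6*y
∇·F = 6*y
At (-3, 3): 18.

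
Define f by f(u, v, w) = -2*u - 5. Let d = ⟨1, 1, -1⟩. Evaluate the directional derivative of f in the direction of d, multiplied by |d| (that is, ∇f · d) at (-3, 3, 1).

-2

∂f/∂u = -2
∂f/∂v = 0
∂f/∂w = 0
∇f at (-3, 3, 1) = (-2, 0, 0)
∇f · d = (-2)(1) + (0)(1) + (0)(-1) = -2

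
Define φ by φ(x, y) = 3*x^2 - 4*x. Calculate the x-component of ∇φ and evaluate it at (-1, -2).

-10

(∇φ)_1 = ∂φ/∂x = 6*x - 4
At (-1, -2): -10.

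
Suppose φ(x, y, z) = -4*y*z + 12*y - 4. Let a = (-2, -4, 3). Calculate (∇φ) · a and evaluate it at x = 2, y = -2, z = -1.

-40

∂φ/∂x = 0
∂φ/∂y = -4*z + 12
∂φ/∂z = -4*y
∇φ at (2, -2, -1) = (0, 16, 8)
∇φ · a = (0)(-2) + (16)(-4) + (8)(3) = -40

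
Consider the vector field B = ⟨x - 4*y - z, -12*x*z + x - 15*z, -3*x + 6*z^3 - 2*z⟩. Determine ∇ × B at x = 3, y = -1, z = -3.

(51, 2, 41)

(∇×B)₁ = ∂B₃/∂y − ∂B₂/∂z = 12*x + 15
(∇×B)₂ = ∂B₁/∂z − ∂B₃/∂x = 2
(∇×B)₃ = ∂B₂/∂x − ∂B₁/∂y = -12*z + 5
∇×B = (12*x + 15, 2, -12*z + 5)
At (3, -1, -3): (51, 2, 41).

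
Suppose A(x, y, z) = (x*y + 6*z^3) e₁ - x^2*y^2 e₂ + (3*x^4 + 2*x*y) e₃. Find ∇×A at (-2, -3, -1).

(∇×A)₁ = ∂A₃/∂y − ∂A₂/∂z = 2*x
(∇×A)₂ = ∂A₁/∂z − ∂A₃/∂x = -12*x^3 - 2*y + 18*z^2
(∇×A)₃ = ∂A₂/∂x − ∂A₁/∂y = -2*x*y^2 - x
∇×A = (2*x, -12*x^3 - 2*y + 18*z^2, -2*x*y^2 - x)
At (-2, -3, -1): (-4, 120, 38).

(-4, 120, 38)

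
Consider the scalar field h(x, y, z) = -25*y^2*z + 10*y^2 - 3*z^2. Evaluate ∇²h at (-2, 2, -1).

∂²h/∂x² = 0
∂²h/∂y² = 10*(-5*z + 2)
∂²h/∂z² = -6
∇²h = -50*z + 14
At (-2, 2, -1): 64.

64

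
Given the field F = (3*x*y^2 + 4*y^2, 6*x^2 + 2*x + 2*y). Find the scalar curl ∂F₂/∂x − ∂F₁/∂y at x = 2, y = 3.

-34

∂F₂/∂x = 12*x + 2
∂F₁/∂y = 6*x*y + 8*y
Scalar curl = -6*x*y + 12*x - 8*y + 2
At (2, 3): -34.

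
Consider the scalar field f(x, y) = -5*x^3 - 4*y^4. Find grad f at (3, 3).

(-135, -432)

∂f/∂x = -15*x^2
∂f/∂y = -16*y^3
∇f = (-15*x^2, -16*y^3)
At (3, 3): (-135, -432).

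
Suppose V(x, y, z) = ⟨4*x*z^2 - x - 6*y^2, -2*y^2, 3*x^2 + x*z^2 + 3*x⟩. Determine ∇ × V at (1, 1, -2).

(0, -29, 12)

(∇×V)₁ = ∂V₃/∂y − ∂V₂/∂z = 0
(∇×V)₂ = ∂V₁/∂z − ∂V₃/∂x = 8*x*z - 6*x - z^2 - 3
(∇×V)₃ = ∂V₂/∂x − ∂V₁/∂y = 12*y
∇×V = (0, 8*x*z - 6*x - z^2 - 3, 12*y)
At (1, 1, -2): (0, -29, 12).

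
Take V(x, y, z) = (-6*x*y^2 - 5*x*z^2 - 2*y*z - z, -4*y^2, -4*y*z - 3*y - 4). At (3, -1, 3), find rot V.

(∇×V)₁ = ∂V₃/∂y − ∂V₂/∂z = -4*z - 3
(∇×V)₂ = ∂V₁/∂z − ∂V₃/∂x = -10*x*z - 2*y - 1
(∇×V)₃ = ∂V₂/∂x − ∂V₁/∂y = 12*x*y + 2*z
∇×V = (-4*z - 3, -10*x*z - 2*y - 1, 12*x*y + 2*z)
At (3, -1, 3): (-15, -89, -30).

(-15, -89, -30)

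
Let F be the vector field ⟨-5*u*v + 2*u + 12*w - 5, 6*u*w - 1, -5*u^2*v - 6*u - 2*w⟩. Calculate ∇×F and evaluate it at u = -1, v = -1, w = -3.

(1, 28, -23)

(∇×F)₁ = ∂F₃/∂v − ∂F₂/∂w = -5*u^2 - 6*u
(∇×F)₂ = ∂F₁/∂w − ∂F₃/∂u = 10*u*v + 18
(∇×F)₃ = ∂F₂/∂u − ∂F₁/∂v = 5*u + 6*w
∇×F = (-5*u^2 - 6*u, 10*u*v + 18, 5*u + 6*w)
At (-1, -1, -3): (1, 28, -23).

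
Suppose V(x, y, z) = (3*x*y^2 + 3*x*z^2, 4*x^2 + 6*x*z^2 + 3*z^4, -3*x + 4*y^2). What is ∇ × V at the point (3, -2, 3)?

(-448, 57, 114)

(∇×V)₁ = ∂V₃/∂y − ∂V₂/∂z = -12*x*z + 8*y - 12*z^3
(∇×V)₂ = ∂V₁/∂z − ∂V₃/∂x = 6*x*z + 3
(∇×V)₃ = ∂V₂/∂x − ∂V₁/∂y = -6*x*y + 8*x + 6*z^2
∇×V = (-12*x*z + 8*y - 12*z^3, 6*x*z + 3, -6*x*y + 8*x + 6*z^2)
At (3, -2, 3): (-448, 57, 114).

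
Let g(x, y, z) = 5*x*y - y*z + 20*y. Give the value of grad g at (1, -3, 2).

(-15, 23, 3)

∂g/∂x = 5*y
∂g/∂y = 5*x - z + 20
∂g/∂z = -y
∇g = (5*y, 5*x - z + 20, -y)
At (1, -3, 2): (-15, 23, 3).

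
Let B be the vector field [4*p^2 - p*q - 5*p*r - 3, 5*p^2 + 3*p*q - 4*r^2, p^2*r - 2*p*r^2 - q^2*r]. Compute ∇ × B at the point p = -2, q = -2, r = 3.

(∇×B)₁ = ∂B₃/∂q − ∂B₂/∂r = -2*q*r + 8*r
(∇×B)₂ = ∂B₁/∂r − ∂B₃/∂p = -2*p*r - 5*p + 2*r^2
(∇×B)₃ = ∂B₂/∂p − ∂B₁/∂q = 11*p + 3*q
∇×B = (-2*q*r + 8*r, -2*p*r - 5*p + 2*r^2, 11*p + 3*q)
At (-2, -2, 3): (36, 40, -28).

(36, 40, -28)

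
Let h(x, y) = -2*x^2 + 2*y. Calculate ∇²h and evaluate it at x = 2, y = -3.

-4

∂²h/∂x² = -4
∂²h/∂y² = 0
∇²h = -4
At (2, -3): -4.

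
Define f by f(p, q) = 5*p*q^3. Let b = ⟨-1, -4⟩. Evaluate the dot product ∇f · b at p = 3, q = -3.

∂f/∂p = 5*q^3
∂f/∂q = 15*p*q^2
∇f at (3, -3) = (-135, 405)
∇f · b = (-135)(-1) + (405)(-4) = -1485

-1485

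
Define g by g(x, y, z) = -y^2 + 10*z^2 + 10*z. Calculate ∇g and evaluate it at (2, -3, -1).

(0, 6, -10)

∂g/∂x = 0
∂g/∂y = -2*y
∂g/∂z = 20*z + 10
∇g = (0, -2*y, 20*z + 10)
At (2, -3, -1): (0, 6, -10).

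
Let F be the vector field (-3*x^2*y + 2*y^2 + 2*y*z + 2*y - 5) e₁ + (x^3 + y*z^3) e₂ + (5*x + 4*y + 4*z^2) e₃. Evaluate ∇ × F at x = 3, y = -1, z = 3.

(31, -7, 50)

(∇×F)₁ = ∂F₃/∂y − ∂F₂/∂z = -3*y*z^2 + 4
(∇×F)₂ = ∂F₁/∂z − ∂F₃/∂x = 2*y - 5
(∇×F)₃ = ∂F₂/∂x − ∂F₁/∂y = 6*x^2 - 4*y - 2*z - 2
∇×F = (-3*y*z^2 + 4, 2*y - 5, 6*x^2 - 4*y - 2*z - 2)
At (3, -1, 3): (31, -7, 50).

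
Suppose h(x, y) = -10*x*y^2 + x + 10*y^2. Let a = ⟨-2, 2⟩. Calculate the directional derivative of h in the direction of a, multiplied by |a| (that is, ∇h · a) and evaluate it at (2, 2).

∂h/∂x = -10*y^2 + 1
∂h/∂y = -20*x*y + 20*y
∇h at (2, 2) = (-39, -40)
∇h · a = (-39)(-2) + (-40)(2) = -2

-2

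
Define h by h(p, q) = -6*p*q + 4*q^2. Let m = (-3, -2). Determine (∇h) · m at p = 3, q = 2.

∂h/∂p = -6*q
∂h/∂q = -6*p + 8*q
∇h at (3, 2) = (-12, -2)
∇h · m = (-12)(-3) + (-2)(-2) = 40

40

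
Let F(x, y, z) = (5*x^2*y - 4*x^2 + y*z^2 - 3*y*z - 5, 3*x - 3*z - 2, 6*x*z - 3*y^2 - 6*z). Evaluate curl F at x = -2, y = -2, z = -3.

(∇×F)₁ = ∂F₃/∂y − ∂F₂/∂z = -6*y + 3
(∇×F)₂ = ∂F₁/∂z − ∂F₃/∂x = 2*y*z - 3*y - 6*z
(∇×F)₃ = ∂F₂/∂x − ∂F₁/∂y = -5*x^2 - z^2 + 3*z + 3
∇×F = (-6*y + 3, 2*y*z - 3*y - 6*z, -5*x^2 - z^2 + 3*z + 3)
At (-2, -2, -3): (15, 36, -35).

(15, 36, -35)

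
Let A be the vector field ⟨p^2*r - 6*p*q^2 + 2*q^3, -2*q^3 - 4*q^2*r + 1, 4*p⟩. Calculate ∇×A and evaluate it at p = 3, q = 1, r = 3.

(4, 5, 30)

(∇×A)₁ = ∂A₃/∂q − ∂A₂/∂r = 4*q^2
(∇×A)₂ = ∂A₁/∂r − ∂A₃/∂p = p^2 - 4
(∇×A)₃ = ∂A₂/∂p − ∂A₁/∂q = 12*p*q - 6*q^2
∇×A = (4*q^2, p^2 - 4, 12*p*q - 6*q^2)
At (3, 1, 3): (4, 5, 30).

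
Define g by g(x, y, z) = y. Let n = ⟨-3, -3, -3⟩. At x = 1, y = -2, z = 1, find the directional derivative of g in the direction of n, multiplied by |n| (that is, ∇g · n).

-3

∂g/∂x = 0
∂g/∂y = 1
∂g/∂z = 0
∇g at (1, -2, 1) = (0, 1, 0)
∇g · n = (0)(-3) + (1)(-3) + (0)(-3) = -3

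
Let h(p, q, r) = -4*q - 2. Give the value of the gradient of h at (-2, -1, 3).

(0, -4, 0)

∂h/∂p = 0
∂h/∂q = -4
∂h/∂r = 0
∇h = (0, -4, 0)
At (-2, -1, 3): (0, -4, 0).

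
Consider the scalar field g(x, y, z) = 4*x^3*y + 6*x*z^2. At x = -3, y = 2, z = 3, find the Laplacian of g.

∂²g/∂x² = 24*x*y
∂²g/∂y² = 0
∂²g/∂z² = 12*x
∇²g = 24*x*y + 12*x
At (-3, 2, 3): -180.

-180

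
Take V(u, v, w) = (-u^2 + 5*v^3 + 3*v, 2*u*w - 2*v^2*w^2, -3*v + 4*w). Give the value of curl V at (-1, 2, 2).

(∇×V)₁ = ∂V₃/∂v − ∂V₂/∂w = -2*u + 4*v^2*w - 3
(∇×V)₂ = ∂V₁/∂w − ∂V₃/∂u = 0
(∇×V)₃ = ∂V₂/∂u − ∂V₁/∂v = -15*v^2 + 2*w - 3
∇×V = (-2*u + 4*v^2*w - 3, 0, -15*v^2 + 2*w - 3)
At (-1, 2, 2): (31, 0, -59).

(31, 0, -59)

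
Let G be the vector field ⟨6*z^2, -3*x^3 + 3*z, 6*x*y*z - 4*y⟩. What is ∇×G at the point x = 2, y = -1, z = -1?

(-19, -18, -36)

(∇×G)₁ = ∂G₃/∂y − ∂G₂/∂z = 6*x*z - 7
(∇×G)₂ = ∂G₁/∂z − ∂G₃/∂x = -6*y*z + 12*z
(∇×G)₃ = ∂G₂/∂x − ∂G₁/∂y = -9*x^2
∇×G = (6*x*z - 7, -6*y*z + 12*z, -9*x^2)
At (2, -1, -1): (-19, -18, -36).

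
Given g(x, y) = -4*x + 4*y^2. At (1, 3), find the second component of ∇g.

24

(∇g)_2 = ∂g/∂y = 8*y
At (1, 3): 24.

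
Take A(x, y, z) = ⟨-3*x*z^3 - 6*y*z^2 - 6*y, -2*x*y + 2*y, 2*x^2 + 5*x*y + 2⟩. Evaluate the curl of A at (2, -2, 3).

(10, -88, 64)

(∇×A)₁ = ∂A₃/∂y − ∂A₂/∂z = 5*x
(∇×A)₂ = ∂A₁/∂z − ∂A₃/∂x = -9*x*z^2 - 4*x - 12*y*z - 5*y
(∇×A)₃ = ∂A₂/∂x − ∂A₁/∂y = -2*y + 6*z^2 + 6
∇×A = (5*x, -9*x*z^2 - 4*x - 12*y*z - 5*y, -2*y + 6*z^2 + 6)
At (2, -2, 3): (10, -88, 64).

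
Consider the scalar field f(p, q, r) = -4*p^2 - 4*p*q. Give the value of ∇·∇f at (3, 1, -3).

-8

∂²f/∂p² = -8
∂²f/∂q² = 0
∂²f/∂r² = 0
∇²f = -8
At (3, 1, -3): -8.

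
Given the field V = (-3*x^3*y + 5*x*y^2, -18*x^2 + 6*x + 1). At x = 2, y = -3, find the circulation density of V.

∂V₂/∂x = -36*x + 6
∂V₁/∂y = -3*x^3 + 10*x*y
Scalar curl = 3*x^3 - 10*x*y - 36*x + 6
At (2, -3): 18.

18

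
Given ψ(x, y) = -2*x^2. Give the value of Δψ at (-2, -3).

∂²ψ/∂x² = -4
∂²ψ/∂y² = 0
∇²ψ = -4
At (-2, -3): -4.

-4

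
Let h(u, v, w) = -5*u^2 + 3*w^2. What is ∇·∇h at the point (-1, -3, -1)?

-4

∂²h/∂u² = -10
∂²h/∂v² = 0
∂²h/∂w² = 6
∇²h = -4
At (-1, -3, -1): -4.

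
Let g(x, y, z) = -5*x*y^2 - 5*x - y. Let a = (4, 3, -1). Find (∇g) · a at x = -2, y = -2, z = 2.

-223

∂g/∂x = -5*y^2 - 5
∂g/∂y = -10*x*y - 1
∂g/∂z = 0
∇g at (-2, -2, 2) = (-25, -41, 0)
∇g · a = (-25)(4) + (-41)(3) + (0)(-1) = -223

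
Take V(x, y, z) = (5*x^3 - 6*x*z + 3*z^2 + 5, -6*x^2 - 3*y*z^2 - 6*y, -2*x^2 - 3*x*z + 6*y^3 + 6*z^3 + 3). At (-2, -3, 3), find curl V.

(108, 31, 24)

(∇×V)₁ = ∂V₃/∂y − ∂V₂/∂z = 18*y^2 + 6*y*z
(∇×V)₂ = ∂V₁/∂z − ∂V₃/∂x = -2*x + 9*z
(∇×V)₃ = ∂V₂/∂x − ∂V₁/∂y = -12*x
∇×V = (18*y^2 + 6*y*z, -2*x + 9*z, -12*x)
At (-2, -3, 3): (108, 31, 24).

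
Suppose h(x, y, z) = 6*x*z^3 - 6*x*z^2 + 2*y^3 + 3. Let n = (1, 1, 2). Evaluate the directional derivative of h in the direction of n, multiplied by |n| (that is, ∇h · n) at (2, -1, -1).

114

∂h/∂x = 6*z^3 - 6*z^2
∂h/∂y = 6*y^2
∂h/∂z = 18*x*z^2 - 12*x*z
∇h at (2, -1, -1) = (-12, 6, 60)
∇h · n = (-12)(1) + (6)(1) + (60)(2) = 114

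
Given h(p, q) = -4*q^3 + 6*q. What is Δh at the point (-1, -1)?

∂²h/∂p² = 0
∂²h/∂q² = -24*q
∇²h = -24*q
At (-1, -1): 24.

24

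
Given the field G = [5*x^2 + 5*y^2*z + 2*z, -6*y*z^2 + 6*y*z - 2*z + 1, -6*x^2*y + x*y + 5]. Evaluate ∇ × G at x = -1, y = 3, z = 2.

(49, 8, -60)

(∇×G)₁ = ∂G₃/∂y − ∂G₂/∂z = -6*x^2 + x + 12*y*z - 6*y + 2
(∇×G)₂ = ∂G₁/∂z − ∂G₃/∂x = 12*x*y + 5*y^2 - y + 2
(∇×G)₃ = ∂G₂/∂x − ∂G₁/∂y = -10*y*z
∇×G = (-6*x^2 + x + 12*y*z - 6*y + 2, 12*x*y + 5*y^2 - y + 2, -10*y*z)
At (-1, 3, 2): (49, 8, -60).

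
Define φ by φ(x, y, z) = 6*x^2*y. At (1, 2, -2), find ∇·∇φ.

24

∂²φ/∂x² = 12*y
∂²φ/∂y² = 0
∂²φ/∂z² = 0
∇²φ = 12*y
At (1, 2, -2): 24.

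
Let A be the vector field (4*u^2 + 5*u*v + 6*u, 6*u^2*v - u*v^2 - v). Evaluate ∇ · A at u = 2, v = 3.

48

∂A₁/∂u = 8*u + 5*v + 6
∂A₂/∂v = 6*u^2 - 2*u*v - 1
∇·A = 6*u^2 - 2*u*v + 8*u + 5*v + 5
At (2, 3): 48.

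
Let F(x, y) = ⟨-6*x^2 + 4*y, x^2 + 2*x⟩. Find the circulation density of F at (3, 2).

∂F₂/∂x = 2*x + 2
∂F₁/∂y = 4
Scalar curl = 2*x - 2
At (3, 2): 4.

4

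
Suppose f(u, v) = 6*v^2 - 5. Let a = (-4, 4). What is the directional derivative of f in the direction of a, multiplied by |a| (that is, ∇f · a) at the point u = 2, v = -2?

∂f/∂u = 0
∂f/∂v = 12*v
∇f at (2, -2) = (0, -24)
∇f · a = (0)(-4) + (-24)(4) = -96

-96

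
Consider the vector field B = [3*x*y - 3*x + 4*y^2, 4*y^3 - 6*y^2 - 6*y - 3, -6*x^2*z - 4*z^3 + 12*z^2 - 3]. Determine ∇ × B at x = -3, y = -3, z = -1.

(0, 36, 33)

(∇×B)₁ = ∂B₃/∂y − ∂B₂/∂z = 0
(∇×B)₂ = ∂B₁/∂z − ∂B₃/∂x = 12*x*z
(∇×B)₃ = ∂B₂/∂x − ∂B₁/∂y = -3*x - 8*y
∇×B = (0, 12*x*z, -3*x - 8*y)
At (-3, -3, -1): (0, 36, 33).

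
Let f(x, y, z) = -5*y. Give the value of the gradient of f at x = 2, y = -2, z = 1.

(0, -5, 0)

∂f/∂x = 0
∂f/∂y = -5
∂f/∂z = 0
∇f = (0, -5, 0)
At (2, -2, 1): (0, -5, 0).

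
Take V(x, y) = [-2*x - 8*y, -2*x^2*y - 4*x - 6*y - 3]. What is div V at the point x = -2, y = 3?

∂V₁/∂x = -2
∂V₂/∂y = -2*x^2 - 6
∇·V = -2*x^2 - 8
At (-2, 3): -16.

-16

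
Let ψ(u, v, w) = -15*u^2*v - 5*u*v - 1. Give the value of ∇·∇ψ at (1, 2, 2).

∂²ψ/∂u² = -30*v
∂²ψ/∂v² = 0
∂²ψ/∂w² = 0
∇²ψ = -30*v
At (1, 2, 2): -60.

-60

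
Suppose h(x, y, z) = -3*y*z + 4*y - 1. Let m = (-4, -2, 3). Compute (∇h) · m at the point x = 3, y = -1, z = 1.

∂h/∂x = 0
∂h/∂y = -3*z + 4
∂h/∂z = -3*y
∇h at (3, -1, 1) = (0, 1, 3)
∇h · m = (0)(-4) + (1)(-2) + (3)(3) = 7

7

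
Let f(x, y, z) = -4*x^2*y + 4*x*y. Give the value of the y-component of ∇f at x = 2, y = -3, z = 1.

(∇f)_2 = ∂f/∂y = -4*x^2 + 4*x
At (2, -3, 1): -8.

-8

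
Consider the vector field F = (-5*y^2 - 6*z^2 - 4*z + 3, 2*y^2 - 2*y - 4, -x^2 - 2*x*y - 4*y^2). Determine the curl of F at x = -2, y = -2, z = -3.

(∇×F)₁ = ∂F₃/∂y − ∂F₂/∂z = -2*x - 8*y
(∇×F)₂ = ∂F₁/∂z − ∂F₃/∂x = 2*x + 2*y - 12*z - 4
(∇×F)₃ = ∂F₂/∂x − ∂F₁/∂y = 10*y
∇×F = (-2*x - 8*y, 2*x + 2*y - 12*z - 4, 10*y)
At (-2, -2, -3): (20, 24, -20).

(20, 24, -20)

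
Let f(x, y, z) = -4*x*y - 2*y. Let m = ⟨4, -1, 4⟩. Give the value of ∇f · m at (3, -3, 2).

∂f/∂x = -4*y
∂f/∂y = -4*x - 2
∂f/∂z = 0
∇f at (3, -3, 2) = (12, -14, 0)
∇f · m = (12)(4) + (-14)(-1) + (0)(4) = 62

62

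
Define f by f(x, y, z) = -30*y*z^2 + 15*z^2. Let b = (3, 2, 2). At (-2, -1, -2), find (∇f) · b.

-600

∂f/∂x = 0
∂f/∂y = -30*z^2
∂f/∂z = -60*y*z + 30*z
∇f at (-2, -1, -2) = (0, -120, -180)
∇f · b = (0)(3) + (-120)(2) + (-180)(2) = -600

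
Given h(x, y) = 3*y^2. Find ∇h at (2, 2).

(0, 12)

∂h/∂x = 0
∂h/∂y = 6*y
∇h = (0, 6*y)
At (2, 2): (0, 12).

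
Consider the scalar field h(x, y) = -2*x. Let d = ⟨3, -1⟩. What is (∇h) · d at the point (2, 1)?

∂h/∂x = -2
∂h/∂y = 0
∇h at (2, 1) = (-2, 0)
∇h · d = (-2)(3) + (0)(-1) = -6

-6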